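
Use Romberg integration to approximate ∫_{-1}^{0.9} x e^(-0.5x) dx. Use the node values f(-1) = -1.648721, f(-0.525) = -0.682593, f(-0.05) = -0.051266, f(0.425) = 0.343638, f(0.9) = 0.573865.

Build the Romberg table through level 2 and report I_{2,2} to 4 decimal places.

-0.4008

I_{0,0} (trapezoid, 1 panel, h=1.9000): -1.021113
I_{1,0} (trapezoid, 2 panels, h=0.9500): -0.559259
I_{2,0} (trapezoid, 4 panels, h=0.4750): -0.440633
I_{1,1} = -0.559259 + (-0.559259 − (-1.021113))/3 = -0.405308
I_{2,1} = -0.440633 + (-0.440633 − (-0.559259))/3 = -0.401091
I_{2,2} = -0.401091 + (-0.401091 − (-0.405308))/15 = -0.400810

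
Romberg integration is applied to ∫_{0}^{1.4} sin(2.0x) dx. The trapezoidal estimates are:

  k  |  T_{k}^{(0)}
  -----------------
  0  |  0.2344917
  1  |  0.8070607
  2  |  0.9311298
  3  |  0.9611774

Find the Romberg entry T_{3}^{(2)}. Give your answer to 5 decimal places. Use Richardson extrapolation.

T_{2}^{(1)} = 0.9311298 + (0.9311298 − 0.8070607)/3 = 0.9724862
T_{3}^{(1)} = (4·0.9611774 − 0.9311298) / 3 = 0.9711933
T_{3}^{(2)} = (16·0.9711933 − 0.9724862) / 15 = 0.9711071

0.97111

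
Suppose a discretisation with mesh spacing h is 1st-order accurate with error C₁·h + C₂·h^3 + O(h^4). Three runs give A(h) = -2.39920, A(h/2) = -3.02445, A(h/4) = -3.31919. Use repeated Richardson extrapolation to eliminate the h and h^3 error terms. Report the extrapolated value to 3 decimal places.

First eliminate the h term (factor 2^1 = 2):
  B₁ = (2·(-3.02445) − (-2.39920))/1 = -3.64970
  B₂ = (2·(-3.31919) − (-3.02445))/1 = -3.61393
Then eliminate the h^3 term (factor 2^3 = 8):
  (8·(-3.61393) − (-3.64970))/7 = -3.60882

-3.609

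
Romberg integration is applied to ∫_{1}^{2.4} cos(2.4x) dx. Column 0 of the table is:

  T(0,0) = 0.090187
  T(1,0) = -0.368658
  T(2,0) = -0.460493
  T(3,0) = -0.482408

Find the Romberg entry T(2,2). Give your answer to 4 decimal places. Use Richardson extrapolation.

Richardson extrapolation on the trapezoidal column (denominator 4−1=3):
T(1,1) = -0.368658 + (-0.368658 − 0.090187)/3 = -0.521606
T(2,1) = (4·(-0.460493) − (-0.368658)) / 3 = -0.491105
T(2,2) = -0.491105 + (-0.491105 − (-0.521606))/15 = -0.489072

-0.4891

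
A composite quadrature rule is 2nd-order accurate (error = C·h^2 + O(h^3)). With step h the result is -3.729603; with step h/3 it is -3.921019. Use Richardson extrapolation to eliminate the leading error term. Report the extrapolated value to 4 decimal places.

The leading error scales as h^2; refining by a factor of 3 reduces it by 3^2 = 9.
Extrapolated value = (9·A(h/3) − A(h)) / (9 − 1)
= (9·(-3.921019) − (-3.729603)) / 8
= -31.559568 / 8 = -3.944946

-3.9449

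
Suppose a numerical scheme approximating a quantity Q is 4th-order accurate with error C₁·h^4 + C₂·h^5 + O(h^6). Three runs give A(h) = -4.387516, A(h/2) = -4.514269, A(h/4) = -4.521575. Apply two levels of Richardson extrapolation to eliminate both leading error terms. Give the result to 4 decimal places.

-4.5220

First eliminate the h^4 term (factor 2^4 = 16):
  B₁ = (16·(-4.514269) − (-4.387516))/15 = -4.522719
  B₂ = (16·(-4.521575) − (-4.514269))/15 = -4.522062
Then eliminate the h^5 term (factor 2^5 = 32):
  (32·(-4.522062) − (-4.522719))/31 = -4.522041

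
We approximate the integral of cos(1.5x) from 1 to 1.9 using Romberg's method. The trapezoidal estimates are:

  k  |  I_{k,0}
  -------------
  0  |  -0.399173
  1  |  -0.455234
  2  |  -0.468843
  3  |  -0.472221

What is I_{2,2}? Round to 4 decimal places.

-0.4733

I_{1,1} = (4·(-0.455234) − (-0.399173)) / 3 = -0.473921
I_{2,1} = -0.468843 + (-0.468843 − (-0.455234))/3 = -0.473379
I_{2,2} = -0.473379 + (-0.473379 − (-0.473921))/15 = -0.473343
(Column j=1 coincides with Simpson's rule on the same nodes.)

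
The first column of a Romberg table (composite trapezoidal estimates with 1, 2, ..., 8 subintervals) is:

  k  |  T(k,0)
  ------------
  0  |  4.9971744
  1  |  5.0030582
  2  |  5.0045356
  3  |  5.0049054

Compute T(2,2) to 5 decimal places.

Richardson extrapolation on the trapezoidal column (denominator 4−1=3):
T(1,1) = (4·5.0030582 − 4.9971744) / 3 = 5.0050195
T(2,1) = (4·5.0045356 − 5.0030582) / 3 = 5.0050281
T(2,2) = (16·5.0050281 − 5.0050195) / 15 = 5.0050287

5.00503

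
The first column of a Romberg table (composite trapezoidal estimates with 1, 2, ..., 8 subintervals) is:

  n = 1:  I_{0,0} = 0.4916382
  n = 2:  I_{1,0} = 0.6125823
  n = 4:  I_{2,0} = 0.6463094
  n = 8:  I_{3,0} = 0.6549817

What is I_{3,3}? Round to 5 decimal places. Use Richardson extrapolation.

0.65789

Richardson extrapolation on the trapezoidal column (denominator 4−1=3):
I_{1,1} = (4·0.6125823 − 0.4916382) / 3 = 0.6528970
I_{2,1} = (4·0.6463094 − 0.6125823) / 3 = 0.6575518
I_{3,1} = (4·0.6549817 − 0.6463094) / 3 = 0.6578725
I_{2,2} = 0.6575518 + (0.6575518 − 0.6528970)/15 = 0.6578621
I_{3,2} = 0.6578725 + (0.6578725 − 0.6575518)/15 = 0.6578939
I_{3,3} = (64·0.6578939 − 0.6578621) / 63 = 0.6578944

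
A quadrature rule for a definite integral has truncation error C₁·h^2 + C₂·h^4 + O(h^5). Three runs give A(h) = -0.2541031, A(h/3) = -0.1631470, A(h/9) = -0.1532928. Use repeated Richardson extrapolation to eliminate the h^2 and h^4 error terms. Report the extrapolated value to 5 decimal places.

-0.15206

First eliminate the h^2 term (factor 3^2 = 9):
  B₁ = (9·(-0.1631470) − (-0.2541031))/8 = -0.1517775
  B₂ = (9·(-0.1532928) − (-0.1631470))/8 = -0.1520610
Then eliminate the h^4 term (factor 3^4 = 81):
  (81·(-0.1520610) − (-0.1517775))/80 = -0.1520645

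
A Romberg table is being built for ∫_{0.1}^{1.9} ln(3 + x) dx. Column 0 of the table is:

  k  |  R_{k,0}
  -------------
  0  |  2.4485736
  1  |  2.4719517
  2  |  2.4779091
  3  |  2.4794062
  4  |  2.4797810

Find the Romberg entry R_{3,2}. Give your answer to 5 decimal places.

Richardson extrapolation on the trapezoidal column (denominator 4−1=3):
R_{2,1} = 2.4779091 + (2.4779091 − 2.4719517)/3 = 2.4798949
R_{3,1} = (4·2.4794062 − 2.4779091) / 3 = 2.4799052
R_{3,2} = 2.4799052 + (2.4799052 − 2.4798949)/15 = 2.4799059

2.47991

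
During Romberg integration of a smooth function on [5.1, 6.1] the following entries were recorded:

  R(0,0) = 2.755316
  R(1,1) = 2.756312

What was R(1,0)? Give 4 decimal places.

2.7561

From R(1,1) = (4·R(1,0) − R(0,0))/3, solve for R(1,0):
4·R(1,0) = 3·2.756312 + 2.755316 = 11.024252
R(1,0) = 2.756063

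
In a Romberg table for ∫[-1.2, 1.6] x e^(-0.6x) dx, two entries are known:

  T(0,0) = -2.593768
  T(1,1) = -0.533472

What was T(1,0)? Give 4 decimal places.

From T(1,1) = (4·T(1,0) − T(0,0))/3, solve for T(1,0):
4·T(1,0) = 3·(-0.533472) + (-2.593768) = -4.194184
T(1,0) = -1.048546

-1.0485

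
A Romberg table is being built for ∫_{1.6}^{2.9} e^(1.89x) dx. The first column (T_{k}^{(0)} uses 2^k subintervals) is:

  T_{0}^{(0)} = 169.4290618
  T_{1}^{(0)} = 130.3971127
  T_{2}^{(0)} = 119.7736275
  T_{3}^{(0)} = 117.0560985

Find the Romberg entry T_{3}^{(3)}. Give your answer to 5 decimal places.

Richardson extrapolation on the trapezoidal column (denominator 4−1=3):
T_{1}^{(1)} = (4·130.3971127 − 169.4290618) / 3 = 117.3864630
T_{2}^{(1)} = (4·119.7736275 − 130.3971127) / 3 = 116.2324658
T_{3}^{(1)} = (4·117.0560985 − 119.7736275) / 3 = 116.1502555
T_{2}^{(2)} = (16·116.2324658 − 117.3864630) / 15 = 116.1555327
T_{3}^{(2)} = 116.1502555 + (116.1502555 − 116.2324658)/15 = 116.1447748
T_{3}^{(3)} = 116.1447748 + (116.1447748 − 116.1555327)/63 = 116.1446040

116.14460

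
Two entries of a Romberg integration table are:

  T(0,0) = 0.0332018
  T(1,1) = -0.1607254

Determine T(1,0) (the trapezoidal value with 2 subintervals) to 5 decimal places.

From T(1,1) = (4·T(1,0) − T(0,0))/3, solve for T(1,0):
4·T(1,0) = 3·(-0.1607254) + 0.0332018 = -0.4489744
T(1,0) = -0.1122436

-0.11224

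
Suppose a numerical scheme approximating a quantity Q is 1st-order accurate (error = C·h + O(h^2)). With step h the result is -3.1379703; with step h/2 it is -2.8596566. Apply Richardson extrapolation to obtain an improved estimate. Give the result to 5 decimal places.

-2.58134

The leading error scales as h; refining by a factor of 2 reduces it by 2^1 = 2.
Extrapolated value = (2·A(h/2) − A(h)) / (2 − 1)
= (2·(-2.8596566) − (-3.1379703)) / 1
= -2.5813429 / 1 = -2.5813429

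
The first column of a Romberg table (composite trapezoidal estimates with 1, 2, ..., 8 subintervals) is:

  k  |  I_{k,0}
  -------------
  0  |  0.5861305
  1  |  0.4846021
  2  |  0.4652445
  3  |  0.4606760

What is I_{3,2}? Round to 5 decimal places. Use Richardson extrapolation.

I_{2,1} = 0.4652445 + (0.4652445 − 0.4846021)/3 = 0.4587920
I_{3,1} = (4·0.4606760 − 0.4652445) / 3 = 0.4591532
I_{3,2} = (16·0.4591532 − 0.4587920) / 15 = 0.4591773

0.45918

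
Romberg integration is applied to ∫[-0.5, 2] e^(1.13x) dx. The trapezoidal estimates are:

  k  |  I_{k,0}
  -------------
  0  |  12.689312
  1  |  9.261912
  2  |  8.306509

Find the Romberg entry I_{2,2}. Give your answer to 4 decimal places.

Richardson extrapolation on the trapezoidal column (denominator 4−1=3):
I_{1,1} = (4·9.261912 − 12.689312) / 3 = 8.119445
I_{2,1} = (4·8.306509 − 9.261912) / 3 = 7.988041
I_{2,2} = 7.988041 + (7.988041 − 8.119445)/15 = 7.979281
(Column j=1 coincides with Simpson's rule on the same nodes.)

7.9793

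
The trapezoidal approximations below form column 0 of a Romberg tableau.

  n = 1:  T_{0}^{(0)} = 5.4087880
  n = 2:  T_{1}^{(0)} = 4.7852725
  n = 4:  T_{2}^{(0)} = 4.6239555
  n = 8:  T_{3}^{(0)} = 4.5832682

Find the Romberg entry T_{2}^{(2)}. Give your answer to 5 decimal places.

Richardson extrapolation on the trapezoidal column (denominator 4−1=3):
T_{1}^{(1)} = (4·4.7852725 − 5.4087880) / 3 = 4.5774340
T_{2}^{(1)} = 4.6239555 + (4.6239555 − 4.7852725)/3 = 4.5701832
T_{2}^{(2)} = 4.5701832 + (4.5701832 − 4.5774340)/15 = 4.5696998
(Column j=1 coincides with Simpson's rule on the same nodes.)

4.56970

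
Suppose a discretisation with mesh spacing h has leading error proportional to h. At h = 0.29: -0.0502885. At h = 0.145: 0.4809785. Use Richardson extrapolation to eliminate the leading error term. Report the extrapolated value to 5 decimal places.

The leading error scales as h; refining by a factor of 2 reduces it by 2^1 = 2.
Extrapolated value = (2·A(h/2) − A(h)) / (2 − 1)
= (2·0.4809785 − (-0.0502885)) / 1
= 1.0122455 / 1 = 1.0122455

1.01225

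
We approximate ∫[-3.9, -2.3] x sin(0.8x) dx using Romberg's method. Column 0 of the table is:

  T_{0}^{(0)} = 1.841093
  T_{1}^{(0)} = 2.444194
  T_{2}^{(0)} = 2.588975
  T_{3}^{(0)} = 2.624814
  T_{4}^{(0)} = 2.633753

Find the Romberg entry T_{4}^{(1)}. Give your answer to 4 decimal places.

Richardson extrapolation on the trapezoidal column (denominator 4−1=3):
T_{4}^{(1)} = (4·2.633753 − 2.624814) / 3 = 2.636733
(Column j=1 coincides with Simpson's rule on the same nodes.)

2.6367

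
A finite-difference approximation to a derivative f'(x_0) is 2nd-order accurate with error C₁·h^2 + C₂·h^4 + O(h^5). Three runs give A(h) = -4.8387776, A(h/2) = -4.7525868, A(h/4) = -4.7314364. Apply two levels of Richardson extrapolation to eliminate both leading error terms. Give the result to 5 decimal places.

First eliminate the h^2 term (factor 2^2 = 4):
  B₁ = (4·(-4.7525868) − (-4.8387776))/3 = -4.7238565
  B₂ = (4·(-4.7314364) − (-4.7525868))/3 = -4.7243863
Then eliminate the h^4 term (factor 2^4 = 16):
  (16·(-4.7243863) − (-4.7238565))/15 = -4.7244216

-4.72442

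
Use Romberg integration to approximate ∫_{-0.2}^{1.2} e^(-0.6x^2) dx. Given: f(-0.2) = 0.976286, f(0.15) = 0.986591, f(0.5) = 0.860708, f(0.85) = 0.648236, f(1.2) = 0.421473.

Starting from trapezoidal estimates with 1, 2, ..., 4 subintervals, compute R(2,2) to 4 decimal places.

1.1266

R(0,0) (trapezoid, 1 panel, h=1.4000): 0.978431
R(1,0) (trapezoid, 2 panels, h=0.7000): 1.091711
R(2,0) (trapezoid, 4 panels, h=0.3500): 1.118045
R(1,1) = 1.091711 + (1.091711 − 0.978431)/3 = 1.129471
R(2,1) = 1.118045 + (1.118045 − 1.091711)/3 = 1.126823
R(2,2) = 1.126823 + (1.126823 − 1.129471)/15 = 1.126646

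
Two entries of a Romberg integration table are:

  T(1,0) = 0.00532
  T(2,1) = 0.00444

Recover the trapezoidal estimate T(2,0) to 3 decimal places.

0.005

From T(2,1) = (4·T(2,0) − T(1,0))/3, solve for T(2,0):
4·T(2,0) = 3·0.00444 + 0.00532 = 0.01864
T(2,0) = 0.00466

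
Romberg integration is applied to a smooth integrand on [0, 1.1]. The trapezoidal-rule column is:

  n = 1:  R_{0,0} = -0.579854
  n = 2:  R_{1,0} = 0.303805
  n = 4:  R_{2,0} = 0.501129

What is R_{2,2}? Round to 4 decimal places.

Richardson extrapolation on the trapezoidal column (denominator 4−1=3):
R_{1,1} = (4·0.303805 − (-0.579854)) / 3 = 0.598358
R_{2,1} = 0.501129 + (0.501129 − 0.303805)/3 = 0.566904
R_{2,2} = 0.566904 + (0.566904 − 0.598358)/15 = 0.564807

0.5648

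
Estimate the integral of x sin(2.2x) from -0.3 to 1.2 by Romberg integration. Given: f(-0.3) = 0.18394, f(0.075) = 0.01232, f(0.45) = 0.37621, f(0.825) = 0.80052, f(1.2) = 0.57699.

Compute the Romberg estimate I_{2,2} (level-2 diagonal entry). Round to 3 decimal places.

I_{0,0} (trapezoid, 1 panel, h=1.5000): 0.57070
I_{1,0} (trapezoid, 2 panels, h=0.7500): 0.56751
I_{2,0} (trapezoid, 4 panels, h=0.3750): 0.58857
I_{1,1} = 0.56751 + (0.56751 − 0.57070)/3 = 0.56645
I_{2,1} = 0.58857 + (0.58857 − 0.56751)/3 = 0.59559
I_{2,2} = 0.59559 + (0.59559 − 0.56645)/15 = 0.59753

0.598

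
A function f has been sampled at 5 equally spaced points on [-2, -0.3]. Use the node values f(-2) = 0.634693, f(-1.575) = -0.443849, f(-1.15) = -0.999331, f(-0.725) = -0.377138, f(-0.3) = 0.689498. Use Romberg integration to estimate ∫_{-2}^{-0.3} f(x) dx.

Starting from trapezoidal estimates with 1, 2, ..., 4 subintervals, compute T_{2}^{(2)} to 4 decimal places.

-0.5477

T_{0}^{(0)} (trapezoid, 1 panel, h=1.7000): 1.125562
T_{1}^{(0)} (trapezoid, 2 panels, h=0.8500): -0.286650
T_{2}^{(0)} (trapezoid, 4 panels, h=0.4250): -0.492245
T_{1}^{(1)} = -0.286650 + (-0.286650 − 1.125562)/3 = -0.757387
T_{2}^{(1)} = -0.492245 + (-0.492245 − (-0.286650))/3 = -0.560777
T_{2}^{(2)} = -0.560777 + (-0.560777 − (-0.757387))/15 = -0.547670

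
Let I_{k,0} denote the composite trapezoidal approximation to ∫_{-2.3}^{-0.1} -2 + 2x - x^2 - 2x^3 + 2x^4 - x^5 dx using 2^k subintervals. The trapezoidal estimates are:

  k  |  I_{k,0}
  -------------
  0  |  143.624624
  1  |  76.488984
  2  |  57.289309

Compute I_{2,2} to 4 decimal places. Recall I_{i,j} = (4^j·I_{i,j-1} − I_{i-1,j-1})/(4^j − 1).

Richardson extrapolation on the trapezoidal column (denominator 4−1=3):
I_{1,1} = 76.488984 + (76.488984 − 143.624624)/3 = 54.110437
I_{2,1} = (4·57.289309 − 76.488984) / 3 = 50.889417
I_{2,2} = (16·50.889417 − 54.110437) / 15 = 50.674682

50.6747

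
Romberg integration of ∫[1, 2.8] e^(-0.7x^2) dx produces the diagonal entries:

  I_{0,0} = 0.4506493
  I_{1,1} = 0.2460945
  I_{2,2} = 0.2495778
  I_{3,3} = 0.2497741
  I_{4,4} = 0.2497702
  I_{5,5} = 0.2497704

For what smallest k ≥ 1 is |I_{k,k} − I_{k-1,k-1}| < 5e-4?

|I_{1,1} − I_{0,0}| = 0.2045548 ≥ 5e-4
|I_{2,2} − I_{1,1}| = 0.0034833 ≥ 5e-4
|I_{3,3} − I_{2,2}| = 0.0001963 < 5e-4

k = 3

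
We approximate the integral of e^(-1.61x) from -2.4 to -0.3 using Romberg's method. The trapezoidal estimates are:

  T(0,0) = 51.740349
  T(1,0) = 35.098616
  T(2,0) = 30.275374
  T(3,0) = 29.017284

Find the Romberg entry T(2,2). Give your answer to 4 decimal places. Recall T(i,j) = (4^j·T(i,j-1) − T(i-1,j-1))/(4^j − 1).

T(1,1) = 35.098616 + (35.098616 − 51.740349)/3 = 29.551372
T(2,1) = 30.275374 + (30.275374 − 35.098616)/3 = 28.667627
T(2,2) = (16·28.667627 − 29.551372) / 15 = 28.608711

28.6087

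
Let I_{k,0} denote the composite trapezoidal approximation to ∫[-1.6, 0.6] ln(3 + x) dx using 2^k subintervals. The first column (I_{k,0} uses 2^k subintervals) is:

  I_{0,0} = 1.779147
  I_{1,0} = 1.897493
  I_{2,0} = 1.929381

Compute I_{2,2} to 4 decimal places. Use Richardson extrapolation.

Richardson extrapolation on the trapezoidal column (denominator 4−1=3):
I_{1,1} = 1.897493 + (1.897493 − 1.779147)/3 = 1.936942
I_{2,1} = 1.929381 + (1.929381 − 1.897493)/3 = 1.940010
I_{2,2} = 1.940010 + (1.940010 − 1.936942)/15 = 1.940215
(Column j=1 coincides with Simpson's rule on the same nodes.)

1.9402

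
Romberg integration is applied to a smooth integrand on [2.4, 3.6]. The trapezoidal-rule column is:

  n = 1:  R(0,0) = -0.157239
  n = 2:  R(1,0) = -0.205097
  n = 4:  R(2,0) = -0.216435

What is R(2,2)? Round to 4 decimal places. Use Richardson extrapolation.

R(1,1) = (4·(-0.205097) − (-0.157239)) / 3 = -0.221050
R(2,1) = -0.216435 + (-0.216435 − (-0.205097))/3 = -0.220214
R(2,2) = -0.220214 + (-0.220214 − (-0.221050))/15 = -0.220158

-0.2202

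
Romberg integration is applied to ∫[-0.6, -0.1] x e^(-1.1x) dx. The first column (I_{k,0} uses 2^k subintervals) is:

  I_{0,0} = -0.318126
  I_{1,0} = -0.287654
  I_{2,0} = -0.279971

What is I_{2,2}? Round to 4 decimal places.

-0.2774

Richardson extrapolation on the trapezoidal column (denominator 4−1=3):
I_{1,1} = -0.287654 + (-0.287654 − (-0.318126))/3 = -0.277497
I_{2,1} = (4·(-0.279971) − (-0.287654)) / 3 = -0.277410
I_{2,2} = -0.277410 + (-0.277410 − (-0.277497))/15 = -0.277404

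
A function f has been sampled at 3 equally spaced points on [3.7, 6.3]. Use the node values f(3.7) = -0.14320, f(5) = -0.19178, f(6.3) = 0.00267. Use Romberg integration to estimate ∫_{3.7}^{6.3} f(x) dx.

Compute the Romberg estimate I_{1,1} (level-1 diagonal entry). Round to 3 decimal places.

I_{0,0} (trapezoid, 1 panel, h=2.6000): -0.18269
I_{1,0} (trapezoid, 2 panels, h=1.3000): -0.34066
I_{1,1} = -0.34066 + (-0.34066 − (-0.18269))/3 = -0.39332

-0.393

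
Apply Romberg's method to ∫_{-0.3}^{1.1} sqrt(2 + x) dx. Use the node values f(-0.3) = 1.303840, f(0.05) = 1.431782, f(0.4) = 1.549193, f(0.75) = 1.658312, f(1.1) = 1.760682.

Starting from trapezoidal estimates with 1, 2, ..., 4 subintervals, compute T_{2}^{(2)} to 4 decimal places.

2.1611

T_{0}^{(0)} (trapezoid, 1 panel, h=1.4000): 2.145165
T_{1}^{(0)} (trapezoid, 2 panels, h=0.7000): 2.157018
T_{2}^{(0)} (trapezoid, 4 panels, h=0.3500): 2.160042
T_{1}^{(1)} = 2.157018 + (2.157018 − 2.145165)/3 = 2.160969
T_{2}^{(1)} = 2.160042 + (2.160042 − 2.157018)/3 = 2.161050
T_{2}^{(2)} = 2.161050 + (2.161050 − 2.160969)/15 = 2.161055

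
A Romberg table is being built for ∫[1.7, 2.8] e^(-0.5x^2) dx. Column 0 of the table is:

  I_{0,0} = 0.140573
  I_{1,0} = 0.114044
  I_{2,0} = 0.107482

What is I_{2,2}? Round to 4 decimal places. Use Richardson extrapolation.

0.1053

Richardson extrapolation on the trapezoidal column (denominator 4−1=3):
I_{1,1} = 0.114044 + (0.114044 − 0.140573)/3 = 0.105201
I_{2,1} = 0.107482 + (0.107482 − 0.114044)/3 = 0.105295
I_{2,2} = (16·0.105295 − 0.105201) / 15 = 0.105301
(Column j=1 coincides with Simpson's rule on the same nodes.)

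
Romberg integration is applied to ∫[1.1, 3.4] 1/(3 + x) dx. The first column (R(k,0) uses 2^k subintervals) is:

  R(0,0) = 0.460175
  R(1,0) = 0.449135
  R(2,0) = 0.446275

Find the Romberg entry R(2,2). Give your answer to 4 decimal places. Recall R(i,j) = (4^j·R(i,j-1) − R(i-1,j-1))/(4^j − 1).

0.4453

R(1,1) = 0.449135 + (0.449135 − 0.460175)/3 = 0.445455
R(2,1) = (4·0.446275 − 0.449135) / 3 = 0.445322
R(2,2) = 0.445322 + (0.445322 − 0.445455)/15 = 0.445313
(Column j=1 coincides with Simpson's rule on the same nodes.)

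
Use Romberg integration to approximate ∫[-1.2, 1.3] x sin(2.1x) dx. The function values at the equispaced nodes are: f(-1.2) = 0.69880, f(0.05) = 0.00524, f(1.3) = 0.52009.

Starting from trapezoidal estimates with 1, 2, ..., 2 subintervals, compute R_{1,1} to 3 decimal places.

0.517

R_{0,0} (trapezoid, 1 panel, h=2.5000): 1.52361
R_{1,0} (trapezoid, 2 panels, h=1.2500): 0.76836
R_{1,1} = 0.76836 + (0.76836 − 1.52361)/3 = 0.51661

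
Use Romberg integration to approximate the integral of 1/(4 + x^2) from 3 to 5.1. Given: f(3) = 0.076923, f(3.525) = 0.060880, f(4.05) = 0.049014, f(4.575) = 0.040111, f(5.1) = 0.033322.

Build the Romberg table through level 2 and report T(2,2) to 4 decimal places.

T(0,0) (trapezoid, 1 panel, h=2.1000): 0.115757
T(1,0) (trapezoid, 2 panels, h=1.0500): 0.109343
T(2,0) (trapezoid, 4 panels, h=0.5250): 0.107692
T(1,1) = 0.109343 + (0.109343 − 0.115757)/3 = 0.107205
T(2,1) = 0.107692 + (0.107692 − 0.109343)/3 = 0.107142
T(2,2) = 0.107142 + (0.107142 − 0.107205)/15 = 0.107138

0.1071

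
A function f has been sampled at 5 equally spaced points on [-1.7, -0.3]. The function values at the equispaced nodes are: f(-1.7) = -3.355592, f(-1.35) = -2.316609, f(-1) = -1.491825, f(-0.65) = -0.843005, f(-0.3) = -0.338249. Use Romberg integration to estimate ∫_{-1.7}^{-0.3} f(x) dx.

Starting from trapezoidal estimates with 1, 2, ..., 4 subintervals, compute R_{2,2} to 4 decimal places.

-2.2535

R_{0,0} (trapezoid, 1 panel, h=1.4000): -2.585689
R_{1,0} (trapezoid, 2 panels, h=0.7000): -2.337122
R_{2,0} (trapezoid, 4 panels, h=0.3500): -2.274426
R_{1,1} = -2.337122 + (-2.337122 − (-2.585689))/3 = -2.254266
R_{2,1} = -2.274426 + (-2.274426 − (-2.337122))/3 = -2.253527
R_{2,2} = -2.253527 + (-2.253527 − (-2.254266))/15 = -2.253478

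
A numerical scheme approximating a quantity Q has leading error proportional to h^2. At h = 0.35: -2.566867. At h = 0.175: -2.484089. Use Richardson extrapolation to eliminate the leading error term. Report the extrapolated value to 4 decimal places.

-2.4565

Extrapolated value = (4·A(h/2) − A(h)) / (4 − 1)
= (4·(-2.484089) − (-2.566867)) / 3
= -7.369489 / 3 = -2.456496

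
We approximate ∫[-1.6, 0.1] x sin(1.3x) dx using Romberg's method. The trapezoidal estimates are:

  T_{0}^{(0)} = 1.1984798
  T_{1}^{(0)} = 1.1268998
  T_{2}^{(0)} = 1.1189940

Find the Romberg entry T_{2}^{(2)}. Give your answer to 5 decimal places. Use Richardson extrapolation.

1.11725

T_{1}^{(1)} = (4·1.1268998 − 1.1984798) / 3 = 1.1030398
T_{2}^{(1)} = 1.1189940 + (1.1189940 − 1.1268998)/3 = 1.1163587
T_{2}^{(2)} = (16·1.1163587 − 1.1030398) / 15 = 1.1172466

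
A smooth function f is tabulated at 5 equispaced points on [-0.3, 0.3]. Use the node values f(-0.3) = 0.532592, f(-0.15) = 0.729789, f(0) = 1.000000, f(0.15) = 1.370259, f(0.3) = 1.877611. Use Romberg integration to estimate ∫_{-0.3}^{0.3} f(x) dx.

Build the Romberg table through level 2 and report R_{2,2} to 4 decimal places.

R_{0,0} (trapezoid, 1 panel, h=0.6000): 0.723061
R_{1,0} (trapezoid, 2 panels, h=0.3000): 0.661530
R_{2,0} (trapezoid, 4 panels, h=0.1500): 0.645772
R_{1,1} = 0.661530 + (0.661530 − 0.723061)/3 = 0.641020
R_{2,1} = 0.645772 + (0.645772 − 0.661530)/3 = 0.640519
R_{2,2} = 0.640519 + (0.640519 − 0.641020)/15 = 0.640486

0.6405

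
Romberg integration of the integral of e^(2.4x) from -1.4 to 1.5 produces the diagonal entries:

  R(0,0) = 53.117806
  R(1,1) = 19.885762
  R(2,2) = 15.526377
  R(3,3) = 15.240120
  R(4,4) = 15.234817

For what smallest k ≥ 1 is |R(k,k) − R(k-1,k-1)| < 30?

|R(1,1) − R(0,0)| = 33.232044 ≥ 30
|R(2,2) − R(1,1)| = 4.359385 < 30

k = 2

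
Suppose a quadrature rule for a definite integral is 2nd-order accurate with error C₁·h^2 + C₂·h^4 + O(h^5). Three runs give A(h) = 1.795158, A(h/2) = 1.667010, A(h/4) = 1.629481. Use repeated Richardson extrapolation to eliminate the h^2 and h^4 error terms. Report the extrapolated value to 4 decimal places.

1.6165

First eliminate the h^2 term (factor 2^2 = 4):
  B₁ = (4·1.667010 − 1.795158)/3 = 1.624294
  B₂ = (4·1.629481 − 1.667010)/3 = 1.616971
Then eliminate the h^4 term (factor 2^4 = 16):
  (16·1.616971 − 1.624294)/15 = 1.616483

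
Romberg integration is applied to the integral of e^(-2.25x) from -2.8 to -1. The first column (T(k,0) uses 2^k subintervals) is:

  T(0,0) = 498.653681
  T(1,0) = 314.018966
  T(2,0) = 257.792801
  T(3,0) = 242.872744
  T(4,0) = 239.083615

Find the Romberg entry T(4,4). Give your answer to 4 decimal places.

Richardson extrapolation on the trapezoidal column (denominator 4−1=3):
T(1,1) = 314.018966 + (314.018966 − 498.653681)/3 = 252.474061
T(2,1) = (4·257.792801 − 314.018966) / 3 = 239.050746
T(3,1) = 242.872744 + (242.872744 − 257.792801)/3 = 237.899392
T(4,1) = 239.083615 + (239.083615 − 242.872744)/3 = 237.820572
T(2,2) = (16·239.050746 − 252.474061) / 15 = 238.155858
T(3,2) = (16·237.899392 − 239.050746) / 15 = 237.822635
T(4,2) = (16·237.820572 − 237.899392) / 15 = 237.815317
T(3,3) = (64·237.822635 − 238.155858) / 63 = 237.817346
T(4,3) = (64·237.815317 − 237.822635) / 63 = 237.815201
T(4,4) = (256·237.815201 − 237.817346) / 255 = 237.815193

237.8152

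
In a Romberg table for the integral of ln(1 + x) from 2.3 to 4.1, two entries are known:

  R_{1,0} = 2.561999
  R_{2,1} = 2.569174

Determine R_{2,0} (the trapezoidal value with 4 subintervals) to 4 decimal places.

From R_{2,1} = (4·R_{2,0} − R_{1,0})/3, solve for R_{2,0}:
4·R_{2,0} = 3·2.569174 + 2.561999 = 10.269521
R_{2,0} = 2.567380

2.5674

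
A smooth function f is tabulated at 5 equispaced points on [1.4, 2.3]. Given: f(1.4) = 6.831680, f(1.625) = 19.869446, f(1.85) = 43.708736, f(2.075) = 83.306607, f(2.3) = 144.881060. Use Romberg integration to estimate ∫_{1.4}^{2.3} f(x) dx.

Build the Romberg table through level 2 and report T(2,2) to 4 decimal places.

48.8813

T(0,0) (trapezoid, 1 panel, h=0.9000): 68.270733
T(1,0) (trapezoid, 2 panels, h=0.4500): 53.804298
T(2,0) (trapezoid, 4 panels, h=0.2250): 50.116761
T(1,1) = 53.804298 + (53.804298 − 68.270733)/3 = 48.982153
T(2,1) = 50.116761 + (50.116761 − 53.804298)/3 = 48.887582
T(2,2) = 48.887582 + (48.887582 − 48.982153)/15 = 48.881277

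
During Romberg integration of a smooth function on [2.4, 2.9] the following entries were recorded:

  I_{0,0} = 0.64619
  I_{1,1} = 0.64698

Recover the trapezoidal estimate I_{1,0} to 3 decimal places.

0.647

From I_{1,1} = (4·I_{1,0} − I_{0,0})/3, solve for I_{1,0}:
4·I_{1,0} = 3·0.64698 + 0.64619 = 2.58713
I_{1,0} = 0.64678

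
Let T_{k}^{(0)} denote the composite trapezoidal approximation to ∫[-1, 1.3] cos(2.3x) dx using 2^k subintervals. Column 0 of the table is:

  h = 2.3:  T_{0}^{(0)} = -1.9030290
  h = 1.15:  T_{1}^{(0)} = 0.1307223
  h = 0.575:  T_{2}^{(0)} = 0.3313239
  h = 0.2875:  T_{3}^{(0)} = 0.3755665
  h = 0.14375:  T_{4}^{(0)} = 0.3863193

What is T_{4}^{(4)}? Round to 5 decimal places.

Richardson extrapolation on the trapezoidal column (denominator 4−1=3):
T_{1}^{(1)} = (4·0.1307223 − (-1.9030290)) / 3 = 0.8086394
T_{2}^{(1)} = 0.3313239 + (0.3313239 − 0.1307223)/3 = 0.3981911
T_{3}^{(1)} = (4·0.3755665 − 0.3313239) / 3 = 0.3903140
T_{4}^{(1)} = 0.3863193 + (0.3863193 − 0.3755665)/3 = 0.3899036
T_{2}^{(2)} = 0.3981911 + (0.3981911 − 0.8086394)/15 = 0.3708279
T_{3}^{(2)} = 0.3903140 + (0.3903140 − 0.3981911)/15 = 0.3897889
T_{4}^{(2)} = 0.3899036 + (0.3899036 − 0.3903140)/15 = 0.3898762
T_{3}^{(3)} = (64·0.3897889 − 0.3708279) / 63 = 0.3900899
T_{4}^{(3)} = (64·0.3898762 − 0.3897889) / 63 = 0.3898776
T_{4}^{(4)} = 0.3898776 + (0.3898776 − 0.3900899)/255 = 0.3898768

0.38988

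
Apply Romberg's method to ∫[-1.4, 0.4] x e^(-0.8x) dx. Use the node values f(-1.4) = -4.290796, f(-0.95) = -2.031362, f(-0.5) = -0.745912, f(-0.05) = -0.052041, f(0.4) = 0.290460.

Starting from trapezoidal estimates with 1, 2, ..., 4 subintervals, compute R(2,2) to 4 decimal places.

R(0,0) (trapezoid, 1 panel, h=1.8000): -3.600302
R(1,0) (trapezoid, 2 panels, h=0.9000): -2.471472
R(2,0) (trapezoid, 4 panels, h=0.4500): -2.173267
R(1,1) = -2.471472 + (-2.471472 − (-3.600302))/3 = -2.095195
R(2,1) = -2.173267 + (-2.173267 − (-2.471472))/3 = -2.073865
R(2,2) = -2.073865 + (-2.073865 − (-2.095195))/15 = -2.072443

-2.0724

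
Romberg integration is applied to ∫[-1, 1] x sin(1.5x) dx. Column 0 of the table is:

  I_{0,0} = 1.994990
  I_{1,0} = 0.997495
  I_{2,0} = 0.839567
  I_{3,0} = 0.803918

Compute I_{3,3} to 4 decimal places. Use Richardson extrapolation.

Richardson extrapolation on the trapezoidal column (denominator 4−1=3):
I_{1,1} = 0.997495 + (0.997495 − 1.994990)/3 = 0.664997
I_{2,1} = 0.839567 + (0.839567 − 0.997495)/3 = 0.786924
I_{3,1} = 0.803918 + (0.803918 − 0.839567)/3 = 0.792035
I_{2,2} = (16·0.786924 − 0.664997) / 15 = 0.795052
I_{3,2} = 0.792035 + (0.792035 − 0.786924)/15 = 0.792376
I_{3,3} = 0.792376 + (0.792376 − 0.795052)/63 = 0.792334

0.7923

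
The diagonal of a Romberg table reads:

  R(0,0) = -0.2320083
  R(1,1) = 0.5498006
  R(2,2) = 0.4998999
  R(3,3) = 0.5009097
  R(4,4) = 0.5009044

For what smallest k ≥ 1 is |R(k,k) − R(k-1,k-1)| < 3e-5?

|R(1,1) − R(0,0)| = 0.7818089 ≥ 3e-5
|R(2,2) − R(1,1)| = 0.0499007 ≥ 3e-5
|R(3,3) − R(2,2)| = 0.0010098 ≥ 3e-5
|R(4,4) − R(3,3)| = 0.0000053 < 3e-5

k = 4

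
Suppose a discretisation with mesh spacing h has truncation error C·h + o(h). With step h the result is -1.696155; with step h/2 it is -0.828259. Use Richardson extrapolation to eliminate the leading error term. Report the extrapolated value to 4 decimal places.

The leading error scales as h; refining by a factor of 2 reduces it by 2^1 = 2.
Extrapolated value = (2·A(h/2) − A(h)) / (2 − 1)
= (2·(-0.828259) − (-1.696155)) / 1
= 0.039637 / 1 = 0.039637

0.0396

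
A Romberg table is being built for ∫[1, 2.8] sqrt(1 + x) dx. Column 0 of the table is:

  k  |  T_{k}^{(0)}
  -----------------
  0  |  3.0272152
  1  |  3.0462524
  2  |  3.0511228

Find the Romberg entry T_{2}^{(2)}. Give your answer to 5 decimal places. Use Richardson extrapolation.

3.05276

T_{1}^{(1)} = 3.0462524 + (3.0462524 − 3.0272152)/3 = 3.0525981
T_{2}^{(1)} = 3.0511228 + (3.0511228 − 3.0462524)/3 = 3.0527463
T_{2}^{(2)} = (16·3.0527463 − 3.0525981) / 15 = 3.0527562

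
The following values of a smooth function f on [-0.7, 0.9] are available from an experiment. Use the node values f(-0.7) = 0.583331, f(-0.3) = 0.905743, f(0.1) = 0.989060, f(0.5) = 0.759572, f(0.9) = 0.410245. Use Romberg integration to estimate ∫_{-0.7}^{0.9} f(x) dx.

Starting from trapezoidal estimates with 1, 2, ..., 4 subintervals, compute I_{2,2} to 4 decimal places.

1.2820

I_{0,0} (trapezoid, 1 panel, h=1.6000): 0.794861
I_{1,0} (trapezoid, 2 panels, h=0.8000): 1.188678
I_{2,0} (trapezoid, 4 panels, h=0.4000): 1.260465
I_{1,1} = 1.188678 + (1.188678 − 0.794861)/3 = 1.319950
I_{2,1} = 1.260465 + (1.260465 − 1.188678)/3 = 1.284394
I_{2,2} = 1.284394 + (1.284394 − 1.319950)/15 = 1.282024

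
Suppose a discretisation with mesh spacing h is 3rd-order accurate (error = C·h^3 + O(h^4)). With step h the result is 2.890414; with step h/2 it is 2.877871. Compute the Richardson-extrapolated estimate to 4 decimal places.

Extrapolated value = (8·A(h/2) − A(h)) / (8 − 1)
= (8·2.877871 − 2.890414) / 7
= 20.132554 / 7 = 2.876079

2.8761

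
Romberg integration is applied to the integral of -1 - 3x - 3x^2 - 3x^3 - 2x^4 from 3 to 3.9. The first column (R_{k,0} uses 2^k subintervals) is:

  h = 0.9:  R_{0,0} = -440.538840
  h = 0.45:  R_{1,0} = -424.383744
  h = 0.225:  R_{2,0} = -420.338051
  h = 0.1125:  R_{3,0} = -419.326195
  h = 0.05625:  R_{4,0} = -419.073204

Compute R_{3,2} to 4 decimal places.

Richardson extrapolation on the trapezoidal column (denominator 4−1=3):
R_{2,1} = (4·(-420.338051) − (-424.383744)) / 3 = -418.989487
R_{3,1} = (4·(-419.326195) − (-420.338051)) / 3 = -418.988910
R_{3,2} = -418.988910 + (-418.988910 − (-418.989487))/15 = -418.988872

-418.9889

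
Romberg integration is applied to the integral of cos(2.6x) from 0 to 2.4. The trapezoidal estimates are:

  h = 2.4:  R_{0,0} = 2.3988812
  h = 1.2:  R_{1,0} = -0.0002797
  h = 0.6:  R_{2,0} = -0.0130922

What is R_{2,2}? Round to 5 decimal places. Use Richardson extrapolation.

0.03481

Richardson extrapolation on the trapezoidal column (denominator 4−1=3):
R_{1,1} = (4·(-0.0002797) − 2.3988812) / 3 = -0.8000000
R_{2,1} = (4·(-0.0130922) − (-0.0002797)) / 3 = -0.0173630
R_{2,2} = (16·(-0.0173630) − (-0.8000000)) / 15 = 0.0348128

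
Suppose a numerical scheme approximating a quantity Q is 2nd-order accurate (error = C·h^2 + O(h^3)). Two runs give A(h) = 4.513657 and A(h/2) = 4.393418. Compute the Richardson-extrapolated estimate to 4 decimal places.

4.3533

The leading error scales as h^2; refining by a factor of 2 reduces it by 2^2 = 4.
Extrapolated value = (4·A(h/2) − A(h)) / (4 − 1)
= (4·4.393418 − 4.513657) / 3
= 13.060015 / 3 = 4.353338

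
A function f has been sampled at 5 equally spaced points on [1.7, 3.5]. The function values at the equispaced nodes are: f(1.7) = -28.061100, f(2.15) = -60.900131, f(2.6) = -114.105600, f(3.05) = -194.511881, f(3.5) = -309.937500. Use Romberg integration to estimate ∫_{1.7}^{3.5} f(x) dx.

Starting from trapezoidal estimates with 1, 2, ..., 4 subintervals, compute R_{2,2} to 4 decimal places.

R_{0,0} (trapezoid, 1 panel, h=1.8000): -304.198740
R_{1,0} (trapezoid, 2 panels, h=0.9000): -254.794410
R_{2,0} (trapezoid, 4 panels, h=0.4500): -242.332610
R_{1,1} = -254.794410 + (-254.794410 − (-304.198740))/3 = -238.326300
R_{2,1} = -242.332610 + (-242.332610 − (-254.794410))/3 = -238.178677
R_{2,2} = -238.178677 + (-238.178677 − (-238.326300))/15 = -238.168835

-238.1688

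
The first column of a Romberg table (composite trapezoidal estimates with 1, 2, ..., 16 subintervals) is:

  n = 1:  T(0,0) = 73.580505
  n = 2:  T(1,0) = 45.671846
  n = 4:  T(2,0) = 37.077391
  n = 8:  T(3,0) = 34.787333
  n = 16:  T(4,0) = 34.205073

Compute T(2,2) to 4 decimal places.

34.0688

Richardson extrapolation on the trapezoidal column (denominator 4−1=3):
T(1,1) = 45.671846 + (45.671846 − 73.580505)/3 = 36.368960
T(2,1) = 37.077391 + (37.077391 − 45.671846)/3 = 34.212573
T(2,2) = 34.212573 + (34.212573 − 36.368960)/15 = 34.068814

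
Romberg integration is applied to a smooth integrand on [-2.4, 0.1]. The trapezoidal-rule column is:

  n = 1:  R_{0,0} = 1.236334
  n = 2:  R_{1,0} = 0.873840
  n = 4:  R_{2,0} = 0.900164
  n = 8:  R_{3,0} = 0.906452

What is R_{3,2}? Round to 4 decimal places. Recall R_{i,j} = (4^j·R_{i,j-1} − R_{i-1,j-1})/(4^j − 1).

R_{2,1} = 0.900164 + (0.900164 − 0.873840)/3 = 0.908939
R_{3,1} = (4·0.906452 − 0.900164) / 3 = 0.908548
R_{3,2} = (16·0.908548 − 0.908939) / 15 = 0.908522

0.9085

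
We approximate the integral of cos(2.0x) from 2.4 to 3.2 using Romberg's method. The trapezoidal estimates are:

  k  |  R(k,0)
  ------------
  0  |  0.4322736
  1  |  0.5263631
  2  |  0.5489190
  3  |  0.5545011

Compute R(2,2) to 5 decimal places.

Richardson extrapolation on the trapezoidal column (denominator 4−1=3):
R(1,1) = 0.5263631 + (0.5263631 − 0.4322736)/3 = 0.5577263
R(2,1) = 0.5489190 + (0.5489190 − 0.5263631)/3 = 0.5564376
R(2,2) = (16·0.5564376 − 0.5577263) / 15 = 0.5563517

0.55635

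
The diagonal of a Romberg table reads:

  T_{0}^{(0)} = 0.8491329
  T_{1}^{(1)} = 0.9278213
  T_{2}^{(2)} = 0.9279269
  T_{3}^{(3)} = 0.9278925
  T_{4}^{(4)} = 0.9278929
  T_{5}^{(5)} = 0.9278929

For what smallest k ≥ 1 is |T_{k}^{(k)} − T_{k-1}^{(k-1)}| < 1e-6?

|T_{1}^{(1)} − T_{0}^{(0)}| = 0.0786884 ≥ 1e-6
|T_{2}^{(2)} − T_{1}^{(1)}| = 0.0001056 ≥ 1e-6
|T_{3}^{(3)} − T_{2}^{(2)}| = 0.0000344 ≥ 1e-6
|T_{4}^{(4)} − T_{3}^{(3)}| = 0.0000004 < 1e-6

k = 4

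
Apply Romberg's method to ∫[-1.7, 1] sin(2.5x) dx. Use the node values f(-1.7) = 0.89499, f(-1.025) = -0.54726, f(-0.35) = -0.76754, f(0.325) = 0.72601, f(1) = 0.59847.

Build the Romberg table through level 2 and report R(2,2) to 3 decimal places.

0.209

R(0,0) (trapezoid, 1 panel, h=2.7000): 2.01617
R(1,0) (trapezoid, 2 panels, h=1.3500): -0.02809
R(2,0) (trapezoid, 4 panels, h=0.6750): 0.10661
R(1,1) = -0.02809 + (-0.02809 − 2.01617)/3 = -0.70951
R(2,1) = 0.10661 + (0.10661 − (-0.02809))/3 = 0.15151
R(2,2) = 0.15151 + (0.15151 − (-0.70951))/15 = 0.20891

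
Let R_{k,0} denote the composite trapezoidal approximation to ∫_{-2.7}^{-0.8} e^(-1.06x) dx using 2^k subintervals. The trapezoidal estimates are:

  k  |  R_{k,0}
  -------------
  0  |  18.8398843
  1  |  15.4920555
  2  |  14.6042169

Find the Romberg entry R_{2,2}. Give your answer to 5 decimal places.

R_{1,1} = 15.4920555 + (15.4920555 − 18.8398843)/3 = 14.3761126
R_{2,1} = 14.6042169 + (14.6042169 − 15.4920555)/3 = 14.3082707
R_{2,2} = 14.3082707 + (14.3082707 − 14.3761126)/15 = 14.3037479

14.30375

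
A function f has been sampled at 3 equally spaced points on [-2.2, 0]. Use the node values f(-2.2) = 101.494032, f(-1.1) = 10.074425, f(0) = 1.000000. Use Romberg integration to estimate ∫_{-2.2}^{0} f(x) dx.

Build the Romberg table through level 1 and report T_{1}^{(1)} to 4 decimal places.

52.3570

T_{0}^{(0)} (trapezoid, 1 panel, h=2.2000): 112.743435
T_{1}^{(0)} (trapezoid, 2 panels, h=1.1000): 67.453585
T_{1}^{(1)} = 67.453585 + (67.453585 − 112.743435)/3 = 52.356968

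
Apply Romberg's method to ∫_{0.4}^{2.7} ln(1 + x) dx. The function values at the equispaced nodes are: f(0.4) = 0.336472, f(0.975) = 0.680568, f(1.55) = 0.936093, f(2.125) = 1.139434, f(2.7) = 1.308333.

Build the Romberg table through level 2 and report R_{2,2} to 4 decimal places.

2.0697

R_{0,0} (trapezoid, 1 panel, h=2.3000): 1.891526
R_{1,0} (trapezoid, 2 panels, h=1.1500): 2.022270
R_{2,0} (trapezoid, 4 panels, h=0.5750): 2.057636
R_{1,1} = 2.022270 + (2.022270 − 1.891526)/3 = 2.065851
R_{2,1} = 2.057636 + (2.057636 − 2.022270)/3 = 2.069425
R_{2,2} = 2.069425 + (2.069425 − 2.065851)/15 = 2.069663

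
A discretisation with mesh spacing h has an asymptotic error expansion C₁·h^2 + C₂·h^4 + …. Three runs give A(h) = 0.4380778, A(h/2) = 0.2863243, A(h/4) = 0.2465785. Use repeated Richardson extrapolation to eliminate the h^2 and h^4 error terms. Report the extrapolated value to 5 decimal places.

0.23317

First eliminate the h^2 term (factor 2^2 = 4):
  B₁ = (4·0.2863243 − 0.4380778)/3 = 0.2357398
  B₂ = (4·0.2465785 − 0.2863243)/3 = 0.2333299
Then eliminate the h^4 term (factor 2^4 = 16):
  (16·0.2333299 − 0.2357398)/15 = 0.2331692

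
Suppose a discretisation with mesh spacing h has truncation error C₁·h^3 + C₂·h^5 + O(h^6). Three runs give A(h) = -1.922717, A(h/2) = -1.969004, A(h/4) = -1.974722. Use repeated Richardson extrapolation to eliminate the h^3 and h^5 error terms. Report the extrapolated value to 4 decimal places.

-1.9755

First eliminate the h^3 term (factor 2^3 = 8):
  B₁ = (8·(-1.969004) − (-1.922717))/7 = -1.975616
  B₂ = (8·(-1.974722) − (-1.969004))/7 = -1.975539
Then eliminate the h^5 term (factor 2^5 = 32):
  (32·(-1.975539) − (-1.975616))/31 = -1.975537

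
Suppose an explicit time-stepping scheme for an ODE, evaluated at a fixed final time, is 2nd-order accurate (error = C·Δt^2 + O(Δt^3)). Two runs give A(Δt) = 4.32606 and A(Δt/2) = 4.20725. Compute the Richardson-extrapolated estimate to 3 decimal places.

Extrapolated value = (4·A(Δt/2) − A(Δt)) / (4 − 1)
= (4·4.20725 − 4.32606) / 3
= 12.50294 / 3 = 4.16765

4.168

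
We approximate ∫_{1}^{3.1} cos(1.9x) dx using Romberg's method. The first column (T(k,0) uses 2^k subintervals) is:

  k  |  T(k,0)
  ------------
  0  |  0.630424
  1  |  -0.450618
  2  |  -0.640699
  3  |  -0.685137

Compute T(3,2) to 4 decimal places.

Richardson extrapolation on the trapezoidal column (denominator 4−1=3):
T(2,1) = (4·(-0.640699) − (-0.450618)) / 3 = -0.704059
T(3,1) = (4·(-0.685137) − (-0.640699)) / 3 = -0.699950
T(3,2) = -0.699950 + (-0.699950 − (-0.704059))/15 = -0.699676

-0.6997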